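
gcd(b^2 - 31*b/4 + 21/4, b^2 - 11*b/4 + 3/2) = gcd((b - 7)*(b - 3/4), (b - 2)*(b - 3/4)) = b - 3/4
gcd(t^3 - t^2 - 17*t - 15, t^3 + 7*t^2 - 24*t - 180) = t - 5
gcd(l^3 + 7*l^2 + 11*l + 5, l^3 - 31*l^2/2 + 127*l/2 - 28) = 1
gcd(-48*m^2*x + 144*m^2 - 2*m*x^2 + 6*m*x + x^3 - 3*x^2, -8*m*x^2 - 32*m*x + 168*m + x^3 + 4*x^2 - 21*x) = -8*m*x + 24*m + x^2 - 3*x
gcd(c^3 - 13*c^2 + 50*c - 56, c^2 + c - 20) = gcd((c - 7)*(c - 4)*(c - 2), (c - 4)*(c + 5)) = c - 4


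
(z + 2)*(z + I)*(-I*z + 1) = -I*z^3 + 2*z^2 - 2*I*z^2 + 4*z + I*z + 2*I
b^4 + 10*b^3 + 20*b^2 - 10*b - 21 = (b - 1)*(b + 1)*(b + 3)*(b + 7)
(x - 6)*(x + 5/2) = x^2 - 7*x/2 - 15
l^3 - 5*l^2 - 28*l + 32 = (l - 8)*(l - 1)*(l + 4)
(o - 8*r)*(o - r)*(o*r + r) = o^3*r - 9*o^2*r^2 + o^2*r + 8*o*r^3 - 9*o*r^2 + 8*r^3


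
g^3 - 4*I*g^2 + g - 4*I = (g - 4*I)*(g - I)*(g + I)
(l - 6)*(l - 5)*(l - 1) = l^3 - 12*l^2 + 41*l - 30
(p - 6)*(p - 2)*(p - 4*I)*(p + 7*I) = p^4 - 8*p^3 + 3*I*p^3 + 40*p^2 - 24*I*p^2 - 224*p + 36*I*p + 336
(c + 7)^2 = c^2 + 14*c + 49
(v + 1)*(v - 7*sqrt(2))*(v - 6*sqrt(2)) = v^3 - 13*sqrt(2)*v^2 + v^2 - 13*sqrt(2)*v + 84*v + 84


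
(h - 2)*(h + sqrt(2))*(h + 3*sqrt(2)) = h^3 - 2*h^2 + 4*sqrt(2)*h^2 - 8*sqrt(2)*h + 6*h - 12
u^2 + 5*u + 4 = (u + 1)*(u + 4)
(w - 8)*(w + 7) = w^2 - w - 56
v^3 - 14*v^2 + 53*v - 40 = (v - 8)*(v - 5)*(v - 1)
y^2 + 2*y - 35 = (y - 5)*(y + 7)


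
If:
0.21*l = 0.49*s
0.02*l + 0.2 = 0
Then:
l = -10.00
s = -4.29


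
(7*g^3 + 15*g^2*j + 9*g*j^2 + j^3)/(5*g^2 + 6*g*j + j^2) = (7*g^2 + 8*g*j + j^2)/(5*g + j)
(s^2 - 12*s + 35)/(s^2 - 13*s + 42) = (s - 5)/(s - 6)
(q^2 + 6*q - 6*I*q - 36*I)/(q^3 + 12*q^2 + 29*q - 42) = (q - 6*I)/(q^2 + 6*q - 7)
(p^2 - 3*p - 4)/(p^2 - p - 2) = (p - 4)/(p - 2)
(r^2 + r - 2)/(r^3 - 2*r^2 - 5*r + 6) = 1/(r - 3)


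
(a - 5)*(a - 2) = a^2 - 7*a + 10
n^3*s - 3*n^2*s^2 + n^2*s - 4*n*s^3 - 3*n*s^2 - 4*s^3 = (n - 4*s)*(n + s)*(n*s + s)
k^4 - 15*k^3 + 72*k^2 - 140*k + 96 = (k - 8)*(k - 3)*(k - 2)^2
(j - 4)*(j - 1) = j^2 - 5*j + 4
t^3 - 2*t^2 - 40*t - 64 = (t - 8)*(t + 2)*(t + 4)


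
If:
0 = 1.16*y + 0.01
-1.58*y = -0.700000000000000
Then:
No Solution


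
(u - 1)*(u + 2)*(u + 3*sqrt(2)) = u^3 + u^2 + 3*sqrt(2)*u^2 - 2*u + 3*sqrt(2)*u - 6*sqrt(2)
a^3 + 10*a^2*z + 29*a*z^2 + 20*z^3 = (a + z)*(a + 4*z)*(a + 5*z)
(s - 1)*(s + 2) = s^2 + s - 2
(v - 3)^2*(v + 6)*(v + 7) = v^4 + 7*v^3 - 27*v^2 - 135*v + 378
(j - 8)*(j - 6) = j^2 - 14*j + 48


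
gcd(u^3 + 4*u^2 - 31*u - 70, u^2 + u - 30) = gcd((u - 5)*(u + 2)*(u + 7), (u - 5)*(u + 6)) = u - 5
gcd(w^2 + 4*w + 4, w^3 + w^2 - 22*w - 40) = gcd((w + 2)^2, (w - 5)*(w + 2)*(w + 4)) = w + 2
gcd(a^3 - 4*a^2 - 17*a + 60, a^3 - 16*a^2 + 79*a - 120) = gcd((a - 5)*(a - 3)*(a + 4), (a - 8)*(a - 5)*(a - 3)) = a^2 - 8*a + 15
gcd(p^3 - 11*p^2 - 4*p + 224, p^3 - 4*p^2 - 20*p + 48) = p + 4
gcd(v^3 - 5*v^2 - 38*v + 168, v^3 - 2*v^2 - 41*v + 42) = v^2 - v - 42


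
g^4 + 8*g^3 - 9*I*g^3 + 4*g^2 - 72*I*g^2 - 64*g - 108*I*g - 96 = (g + 2)*(g + 6)*(g - 8*I)*(g - I)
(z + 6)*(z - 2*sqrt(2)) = z^2 - 2*sqrt(2)*z + 6*z - 12*sqrt(2)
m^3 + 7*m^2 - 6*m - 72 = (m - 3)*(m + 4)*(m + 6)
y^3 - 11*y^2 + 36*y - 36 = (y - 6)*(y - 3)*(y - 2)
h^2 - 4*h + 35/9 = (h - 7/3)*(h - 5/3)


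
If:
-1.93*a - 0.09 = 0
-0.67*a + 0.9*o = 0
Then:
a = -0.05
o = -0.03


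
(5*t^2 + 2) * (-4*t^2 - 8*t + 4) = -20*t^4 - 40*t^3 + 12*t^2 - 16*t + 8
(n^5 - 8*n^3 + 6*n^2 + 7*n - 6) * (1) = n^5 - 8*n^3 + 6*n^2 + 7*n - 6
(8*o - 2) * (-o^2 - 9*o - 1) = -8*o^3 - 70*o^2 + 10*o + 2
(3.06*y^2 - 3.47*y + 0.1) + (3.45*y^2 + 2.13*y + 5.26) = 6.51*y^2 - 1.34*y + 5.36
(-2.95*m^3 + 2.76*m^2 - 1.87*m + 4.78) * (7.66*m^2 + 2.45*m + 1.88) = -22.597*m^5 + 13.9141*m^4 - 13.1082*m^3 + 37.2221*m^2 + 8.1954*m + 8.9864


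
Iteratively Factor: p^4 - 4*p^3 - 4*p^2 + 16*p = (p + 2)*(p^3 - 6*p^2 + 8*p) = (p - 2)*(p + 2)*(p^2 - 4*p) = p*(p - 2)*(p + 2)*(p - 4)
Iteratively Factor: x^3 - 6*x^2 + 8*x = (x - 4)*(x^2 - 2*x) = x*(x - 4)*(x - 2)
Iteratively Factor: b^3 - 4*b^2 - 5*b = (b)*(b^2 - 4*b - 5) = b*(b - 5)*(b + 1)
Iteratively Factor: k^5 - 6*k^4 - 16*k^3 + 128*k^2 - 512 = (k - 4)*(k^4 - 2*k^3 - 24*k^2 + 32*k + 128) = (k - 4)^2*(k^3 + 2*k^2 - 16*k - 32) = (k - 4)^2*(k + 2)*(k^2 - 16) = (k - 4)^3*(k + 2)*(k + 4)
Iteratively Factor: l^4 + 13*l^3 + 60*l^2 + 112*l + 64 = (l + 4)*(l^3 + 9*l^2 + 24*l + 16) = (l + 4)^2*(l^2 + 5*l + 4) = (l + 1)*(l + 4)^2*(l + 4)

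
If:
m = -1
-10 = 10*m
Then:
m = -1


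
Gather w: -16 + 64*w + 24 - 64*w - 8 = 0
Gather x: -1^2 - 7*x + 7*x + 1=0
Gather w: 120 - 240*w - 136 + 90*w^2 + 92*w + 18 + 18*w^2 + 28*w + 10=108*w^2 - 120*w + 12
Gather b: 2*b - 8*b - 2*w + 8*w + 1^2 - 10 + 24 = -6*b + 6*w + 15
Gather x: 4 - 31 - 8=-35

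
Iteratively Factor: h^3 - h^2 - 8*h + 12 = (h - 2)*(h^2 + h - 6) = (h - 2)^2*(h + 3)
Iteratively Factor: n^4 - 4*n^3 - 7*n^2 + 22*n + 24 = (n - 3)*(n^3 - n^2 - 10*n - 8) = (n - 3)*(n + 2)*(n^2 - 3*n - 4) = (n - 4)*(n - 3)*(n + 2)*(n + 1)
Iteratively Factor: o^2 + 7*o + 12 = (o + 3)*(o + 4)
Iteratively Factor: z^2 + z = (z + 1)*(z)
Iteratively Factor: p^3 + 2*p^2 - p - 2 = (p + 1)*(p^2 + p - 2) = (p - 1)*(p + 1)*(p + 2)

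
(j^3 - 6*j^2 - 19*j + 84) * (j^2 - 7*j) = j^5 - 13*j^4 + 23*j^3 + 217*j^2 - 588*j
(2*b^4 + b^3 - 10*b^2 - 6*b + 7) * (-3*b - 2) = -6*b^5 - 7*b^4 + 28*b^3 + 38*b^2 - 9*b - 14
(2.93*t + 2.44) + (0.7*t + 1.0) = 3.63*t + 3.44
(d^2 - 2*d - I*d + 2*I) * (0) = 0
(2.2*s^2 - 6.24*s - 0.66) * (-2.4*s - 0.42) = -5.28*s^3 + 14.052*s^2 + 4.2048*s + 0.2772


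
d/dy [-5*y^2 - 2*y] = -10*y - 2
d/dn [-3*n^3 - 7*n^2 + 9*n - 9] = -9*n^2 - 14*n + 9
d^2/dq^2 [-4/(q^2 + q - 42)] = 8*(q^2 + q - (2*q + 1)^2 - 42)/(q^2 + q - 42)^3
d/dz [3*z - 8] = 3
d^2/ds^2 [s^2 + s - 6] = 2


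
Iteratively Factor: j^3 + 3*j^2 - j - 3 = (j + 1)*(j^2 + 2*j - 3) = (j + 1)*(j + 3)*(j - 1)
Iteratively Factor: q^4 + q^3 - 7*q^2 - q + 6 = (q + 1)*(q^3 - 7*q + 6) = (q + 1)*(q + 3)*(q^2 - 3*q + 2) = (q - 1)*(q + 1)*(q + 3)*(q - 2)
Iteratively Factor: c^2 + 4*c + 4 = (c + 2)*(c + 2)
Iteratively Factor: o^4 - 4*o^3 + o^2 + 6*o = (o)*(o^3 - 4*o^2 + o + 6) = o*(o - 2)*(o^2 - 2*o - 3) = o*(o - 2)*(o + 1)*(o - 3)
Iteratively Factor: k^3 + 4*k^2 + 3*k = (k)*(k^2 + 4*k + 3) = k*(k + 1)*(k + 3)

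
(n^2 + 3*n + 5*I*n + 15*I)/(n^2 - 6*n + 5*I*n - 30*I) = (n + 3)/(n - 6)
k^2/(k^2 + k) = k/(k + 1)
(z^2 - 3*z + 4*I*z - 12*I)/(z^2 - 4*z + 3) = (z + 4*I)/(z - 1)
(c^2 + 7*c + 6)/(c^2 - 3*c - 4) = (c + 6)/(c - 4)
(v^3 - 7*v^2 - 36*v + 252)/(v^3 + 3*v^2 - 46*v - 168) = (v - 6)/(v + 4)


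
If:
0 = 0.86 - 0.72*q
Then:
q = 1.19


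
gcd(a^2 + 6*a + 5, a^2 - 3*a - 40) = a + 5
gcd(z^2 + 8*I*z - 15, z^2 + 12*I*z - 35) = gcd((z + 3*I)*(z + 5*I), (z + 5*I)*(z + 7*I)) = z + 5*I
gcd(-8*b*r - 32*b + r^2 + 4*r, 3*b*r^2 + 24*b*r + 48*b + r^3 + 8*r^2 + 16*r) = r + 4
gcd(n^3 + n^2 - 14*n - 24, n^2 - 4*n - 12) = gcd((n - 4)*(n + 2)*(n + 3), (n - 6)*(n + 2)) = n + 2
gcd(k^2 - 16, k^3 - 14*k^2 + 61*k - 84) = k - 4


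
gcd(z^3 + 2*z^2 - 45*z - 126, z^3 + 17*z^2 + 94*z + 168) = z + 6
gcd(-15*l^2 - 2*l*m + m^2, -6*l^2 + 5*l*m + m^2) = 1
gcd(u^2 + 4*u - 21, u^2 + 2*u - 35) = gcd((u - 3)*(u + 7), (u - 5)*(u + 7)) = u + 7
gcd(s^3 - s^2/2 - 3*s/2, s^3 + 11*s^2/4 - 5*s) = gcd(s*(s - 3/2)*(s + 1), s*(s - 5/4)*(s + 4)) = s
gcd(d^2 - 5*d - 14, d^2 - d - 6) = d + 2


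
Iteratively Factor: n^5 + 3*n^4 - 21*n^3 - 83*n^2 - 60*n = (n + 3)*(n^4 - 21*n^2 - 20*n) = (n + 1)*(n + 3)*(n^3 - n^2 - 20*n) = n*(n + 1)*(n + 3)*(n^2 - n - 20) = n*(n - 5)*(n + 1)*(n + 3)*(n + 4)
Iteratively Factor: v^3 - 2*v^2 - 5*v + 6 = (v - 1)*(v^2 - v - 6) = (v - 1)*(v + 2)*(v - 3)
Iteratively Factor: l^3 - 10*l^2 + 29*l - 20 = (l - 5)*(l^2 - 5*l + 4) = (l - 5)*(l - 4)*(l - 1)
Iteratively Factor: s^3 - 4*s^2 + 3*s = (s - 3)*(s^2 - s) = s*(s - 3)*(s - 1)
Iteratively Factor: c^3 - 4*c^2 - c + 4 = (c - 4)*(c^2 - 1) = (c - 4)*(c + 1)*(c - 1)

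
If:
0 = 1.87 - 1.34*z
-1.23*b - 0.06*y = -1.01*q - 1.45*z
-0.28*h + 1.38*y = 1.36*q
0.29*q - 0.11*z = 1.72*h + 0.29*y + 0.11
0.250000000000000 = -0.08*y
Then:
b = -0.78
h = -0.16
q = -3.14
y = -3.12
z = 1.40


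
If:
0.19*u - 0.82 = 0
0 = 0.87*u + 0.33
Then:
No Solution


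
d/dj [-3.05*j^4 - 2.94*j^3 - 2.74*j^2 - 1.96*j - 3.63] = -12.2*j^3 - 8.82*j^2 - 5.48*j - 1.96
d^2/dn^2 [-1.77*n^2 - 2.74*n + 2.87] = -3.54000000000000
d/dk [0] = 0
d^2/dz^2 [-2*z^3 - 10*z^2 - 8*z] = -12*z - 20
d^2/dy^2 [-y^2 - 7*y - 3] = -2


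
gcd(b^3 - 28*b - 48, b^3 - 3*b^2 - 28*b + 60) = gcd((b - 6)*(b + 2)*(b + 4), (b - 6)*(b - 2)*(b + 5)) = b - 6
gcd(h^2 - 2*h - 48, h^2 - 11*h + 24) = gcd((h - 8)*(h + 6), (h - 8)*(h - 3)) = h - 8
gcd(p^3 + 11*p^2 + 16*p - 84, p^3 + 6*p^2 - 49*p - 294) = p^2 + 13*p + 42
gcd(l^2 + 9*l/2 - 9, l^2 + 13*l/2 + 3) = l + 6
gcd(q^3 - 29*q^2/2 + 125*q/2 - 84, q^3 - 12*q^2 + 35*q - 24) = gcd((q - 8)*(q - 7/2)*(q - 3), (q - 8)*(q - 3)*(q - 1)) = q^2 - 11*q + 24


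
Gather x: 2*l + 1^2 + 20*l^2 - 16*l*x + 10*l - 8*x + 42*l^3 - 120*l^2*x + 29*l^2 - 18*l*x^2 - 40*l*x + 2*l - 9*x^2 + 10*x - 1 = 42*l^3 + 49*l^2 + 14*l + x^2*(-18*l - 9) + x*(-120*l^2 - 56*l + 2)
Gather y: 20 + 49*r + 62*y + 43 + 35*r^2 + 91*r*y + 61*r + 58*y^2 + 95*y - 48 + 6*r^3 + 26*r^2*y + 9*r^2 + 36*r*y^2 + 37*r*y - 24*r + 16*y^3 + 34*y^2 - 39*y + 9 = 6*r^3 + 44*r^2 + 86*r + 16*y^3 + y^2*(36*r + 92) + y*(26*r^2 + 128*r + 118) + 24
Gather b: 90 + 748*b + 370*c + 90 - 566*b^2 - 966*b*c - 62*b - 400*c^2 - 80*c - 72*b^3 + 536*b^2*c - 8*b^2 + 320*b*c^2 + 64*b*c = -72*b^3 + b^2*(536*c - 574) + b*(320*c^2 - 902*c + 686) - 400*c^2 + 290*c + 180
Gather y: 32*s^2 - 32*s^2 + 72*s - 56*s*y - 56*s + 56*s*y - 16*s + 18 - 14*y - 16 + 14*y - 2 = 0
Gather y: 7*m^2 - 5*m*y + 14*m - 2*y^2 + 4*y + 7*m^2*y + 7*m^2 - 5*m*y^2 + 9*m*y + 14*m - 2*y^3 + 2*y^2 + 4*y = 14*m^2 - 5*m*y^2 + 28*m - 2*y^3 + y*(7*m^2 + 4*m + 8)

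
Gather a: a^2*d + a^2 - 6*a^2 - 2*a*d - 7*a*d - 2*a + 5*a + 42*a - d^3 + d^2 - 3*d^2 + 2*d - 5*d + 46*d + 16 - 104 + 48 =a^2*(d - 5) + a*(45 - 9*d) - d^3 - 2*d^2 + 43*d - 40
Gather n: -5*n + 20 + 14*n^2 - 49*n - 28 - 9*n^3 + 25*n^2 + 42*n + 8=-9*n^3 + 39*n^2 - 12*n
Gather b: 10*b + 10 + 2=10*b + 12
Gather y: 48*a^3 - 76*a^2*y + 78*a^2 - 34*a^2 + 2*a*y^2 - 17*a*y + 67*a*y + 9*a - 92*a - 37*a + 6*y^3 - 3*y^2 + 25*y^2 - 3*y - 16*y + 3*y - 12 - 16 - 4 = 48*a^3 + 44*a^2 - 120*a + 6*y^3 + y^2*(2*a + 22) + y*(-76*a^2 + 50*a - 16) - 32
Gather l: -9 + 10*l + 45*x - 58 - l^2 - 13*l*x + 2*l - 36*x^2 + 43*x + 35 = -l^2 + l*(12 - 13*x) - 36*x^2 + 88*x - 32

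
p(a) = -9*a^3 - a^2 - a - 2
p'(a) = -27*a^2 - 2*a - 1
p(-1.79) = 48.20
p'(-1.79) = -83.93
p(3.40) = -370.70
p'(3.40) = -319.92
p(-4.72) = 926.83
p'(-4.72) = -593.08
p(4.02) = -606.86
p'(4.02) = -445.37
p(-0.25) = -1.67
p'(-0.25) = -2.19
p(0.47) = -3.63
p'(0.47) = -7.90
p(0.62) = -5.15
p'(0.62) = -12.62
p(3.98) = -589.22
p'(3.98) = -436.65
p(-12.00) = 15418.00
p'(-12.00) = -3865.00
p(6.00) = -1988.00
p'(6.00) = -985.00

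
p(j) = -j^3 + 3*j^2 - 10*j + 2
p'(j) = -3*j^2 + 6*j - 10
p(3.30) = -34.27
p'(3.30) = -22.87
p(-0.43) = 6.93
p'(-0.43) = -13.13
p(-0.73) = 11.29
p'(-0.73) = -15.98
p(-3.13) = 93.35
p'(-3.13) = -58.17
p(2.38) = -18.29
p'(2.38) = -12.71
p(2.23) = -16.47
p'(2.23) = -11.54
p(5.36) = -119.40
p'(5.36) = -64.03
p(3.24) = -32.92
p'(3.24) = -22.05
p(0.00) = 2.00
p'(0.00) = -10.00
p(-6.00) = 386.00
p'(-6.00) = -154.00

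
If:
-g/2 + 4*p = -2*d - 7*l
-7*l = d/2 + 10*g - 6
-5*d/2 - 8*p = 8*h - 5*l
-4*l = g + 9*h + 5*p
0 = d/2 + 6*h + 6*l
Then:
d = 723/2371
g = 1391/2371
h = -215/9484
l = -13/4742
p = -705/9484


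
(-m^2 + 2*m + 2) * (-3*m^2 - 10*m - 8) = 3*m^4 + 4*m^3 - 18*m^2 - 36*m - 16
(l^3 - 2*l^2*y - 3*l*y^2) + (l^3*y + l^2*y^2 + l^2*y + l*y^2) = l^3*y + l^3 + l^2*y^2 - l^2*y - 2*l*y^2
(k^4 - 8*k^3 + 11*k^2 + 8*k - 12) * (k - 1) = k^5 - 9*k^4 + 19*k^3 - 3*k^2 - 20*k + 12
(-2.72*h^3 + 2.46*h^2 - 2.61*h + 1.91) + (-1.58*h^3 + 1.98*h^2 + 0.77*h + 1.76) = -4.3*h^3 + 4.44*h^2 - 1.84*h + 3.67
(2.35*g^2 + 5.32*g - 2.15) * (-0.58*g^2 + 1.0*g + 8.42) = -1.363*g^4 - 0.7356*g^3 + 26.354*g^2 + 42.6444*g - 18.103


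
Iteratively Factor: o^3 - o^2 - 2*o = (o)*(o^2 - o - 2) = o*(o - 2)*(o + 1)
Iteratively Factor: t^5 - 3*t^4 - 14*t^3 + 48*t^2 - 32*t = (t - 1)*(t^4 - 2*t^3 - 16*t^2 + 32*t) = (t - 4)*(t - 1)*(t^3 + 2*t^2 - 8*t) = (t - 4)*(t - 2)*(t - 1)*(t^2 + 4*t) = (t - 4)*(t - 2)*(t - 1)*(t + 4)*(t)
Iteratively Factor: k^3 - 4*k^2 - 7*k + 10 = (k - 5)*(k^2 + k - 2) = (k - 5)*(k - 1)*(k + 2)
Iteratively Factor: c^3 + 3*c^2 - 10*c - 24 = (c + 2)*(c^2 + c - 12) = (c - 3)*(c + 2)*(c + 4)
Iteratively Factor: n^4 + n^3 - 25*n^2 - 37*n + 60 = (n - 1)*(n^3 + 2*n^2 - 23*n - 60) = (n - 5)*(n - 1)*(n^2 + 7*n + 12) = (n - 5)*(n - 1)*(n + 4)*(n + 3)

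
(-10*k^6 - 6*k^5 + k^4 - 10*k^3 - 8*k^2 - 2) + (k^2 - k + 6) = -10*k^6 - 6*k^5 + k^4 - 10*k^3 - 7*k^2 - k + 4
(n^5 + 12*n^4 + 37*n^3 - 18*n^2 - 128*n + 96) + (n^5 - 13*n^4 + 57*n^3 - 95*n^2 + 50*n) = 2*n^5 - n^4 + 94*n^3 - 113*n^2 - 78*n + 96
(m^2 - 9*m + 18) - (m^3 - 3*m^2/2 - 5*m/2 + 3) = -m^3 + 5*m^2/2 - 13*m/2 + 15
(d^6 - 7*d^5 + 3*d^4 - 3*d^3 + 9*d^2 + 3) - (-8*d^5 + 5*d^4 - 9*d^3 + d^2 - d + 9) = d^6 + d^5 - 2*d^4 + 6*d^3 + 8*d^2 + d - 6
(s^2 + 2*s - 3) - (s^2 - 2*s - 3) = 4*s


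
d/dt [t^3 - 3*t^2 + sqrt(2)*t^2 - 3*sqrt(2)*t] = 3*t^2 - 6*t + 2*sqrt(2)*t - 3*sqrt(2)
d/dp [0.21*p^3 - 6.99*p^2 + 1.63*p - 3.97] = 0.63*p^2 - 13.98*p + 1.63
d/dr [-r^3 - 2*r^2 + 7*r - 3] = -3*r^2 - 4*r + 7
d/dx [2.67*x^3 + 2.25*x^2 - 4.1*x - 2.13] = 8.01*x^2 + 4.5*x - 4.1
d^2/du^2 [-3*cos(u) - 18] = 3*cos(u)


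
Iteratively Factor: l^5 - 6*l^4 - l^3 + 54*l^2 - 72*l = (l + 3)*(l^4 - 9*l^3 + 26*l^2 - 24*l) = (l - 3)*(l + 3)*(l^3 - 6*l^2 + 8*l) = (l - 4)*(l - 3)*(l + 3)*(l^2 - 2*l) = l*(l - 4)*(l - 3)*(l + 3)*(l - 2)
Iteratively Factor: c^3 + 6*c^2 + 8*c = (c + 4)*(c^2 + 2*c) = c*(c + 4)*(c + 2)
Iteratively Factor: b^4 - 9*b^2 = (b)*(b^3 - 9*b) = b^2*(b^2 - 9) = b^2*(b + 3)*(b - 3)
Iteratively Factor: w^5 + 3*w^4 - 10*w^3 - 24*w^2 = (w)*(w^4 + 3*w^3 - 10*w^2 - 24*w) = w*(w + 2)*(w^3 + w^2 - 12*w) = w*(w + 2)*(w + 4)*(w^2 - 3*w) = w^2*(w + 2)*(w + 4)*(w - 3)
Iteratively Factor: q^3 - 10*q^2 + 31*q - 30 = (q - 5)*(q^2 - 5*q + 6) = (q - 5)*(q - 3)*(q - 2)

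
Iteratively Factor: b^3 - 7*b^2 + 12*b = (b - 3)*(b^2 - 4*b) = b*(b - 3)*(b - 4)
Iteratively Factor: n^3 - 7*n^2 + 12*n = (n)*(n^2 - 7*n + 12) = n*(n - 3)*(n - 4)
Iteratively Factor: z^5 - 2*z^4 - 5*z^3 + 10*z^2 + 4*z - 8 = (z + 2)*(z^4 - 4*z^3 + 3*z^2 + 4*z - 4) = (z + 1)*(z + 2)*(z^3 - 5*z^2 + 8*z - 4) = (z - 2)*(z + 1)*(z + 2)*(z^2 - 3*z + 2) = (z - 2)*(z - 1)*(z + 1)*(z + 2)*(z - 2)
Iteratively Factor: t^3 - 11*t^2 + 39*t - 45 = (t - 3)*(t^2 - 8*t + 15) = (t - 3)^2*(t - 5)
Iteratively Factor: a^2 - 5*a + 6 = (a - 2)*(a - 3)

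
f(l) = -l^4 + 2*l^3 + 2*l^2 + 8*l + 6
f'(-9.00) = 3374.00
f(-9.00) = -7923.00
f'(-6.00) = 1064.00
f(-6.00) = -1698.00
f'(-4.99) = 634.45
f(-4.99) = -852.64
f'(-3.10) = 172.42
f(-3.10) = -151.51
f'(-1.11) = 16.42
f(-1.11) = -4.67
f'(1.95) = 8.96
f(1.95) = 29.58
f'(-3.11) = 173.91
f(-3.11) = -153.25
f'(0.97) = 13.87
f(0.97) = 16.58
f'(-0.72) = 9.72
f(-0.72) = 0.26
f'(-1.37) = 24.07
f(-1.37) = -9.87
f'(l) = -4*l^3 + 6*l^2 + 4*l + 8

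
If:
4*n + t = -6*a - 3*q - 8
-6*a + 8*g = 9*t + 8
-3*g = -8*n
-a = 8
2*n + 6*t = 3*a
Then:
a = -8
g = -608/73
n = -228/73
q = 4048/219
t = -216/73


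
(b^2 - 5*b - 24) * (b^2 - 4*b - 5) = b^4 - 9*b^3 - 9*b^2 + 121*b + 120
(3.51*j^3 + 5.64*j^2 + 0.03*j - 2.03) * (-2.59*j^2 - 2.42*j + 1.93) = -9.0909*j^5 - 23.1018*j^4 - 6.9522*j^3 + 16.0703*j^2 + 4.9705*j - 3.9179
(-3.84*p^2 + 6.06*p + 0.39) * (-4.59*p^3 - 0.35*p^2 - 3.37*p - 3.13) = 17.6256*p^5 - 26.4714*p^4 + 9.0297*p^3 - 8.5395*p^2 - 20.2821*p - 1.2207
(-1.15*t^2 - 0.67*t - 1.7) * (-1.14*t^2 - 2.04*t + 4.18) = 1.311*t^4 + 3.1098*t^3 - 1.5022*t^2 + 0.6674*t - 7.106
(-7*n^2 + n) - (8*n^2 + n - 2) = 2 - 15*n^2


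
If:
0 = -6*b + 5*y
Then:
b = 5*y/6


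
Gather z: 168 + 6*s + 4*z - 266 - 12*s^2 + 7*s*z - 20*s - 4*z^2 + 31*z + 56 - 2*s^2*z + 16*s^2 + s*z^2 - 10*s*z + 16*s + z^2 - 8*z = 4*s^2 + 2*s + z^2*(s - 3) + z*(-2*s^2 - 3*s + 27) - 42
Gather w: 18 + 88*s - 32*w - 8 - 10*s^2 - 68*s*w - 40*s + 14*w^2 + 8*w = -10*s^2 + 48*s + 14*w^2 + w*(-68*s - 24) + 10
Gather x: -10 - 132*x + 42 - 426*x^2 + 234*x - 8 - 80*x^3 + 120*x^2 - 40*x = -80*x^3 - 306*x^2 + 62*x + 24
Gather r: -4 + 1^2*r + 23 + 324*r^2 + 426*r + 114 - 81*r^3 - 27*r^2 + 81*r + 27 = -81*r^3 + 297*r^2 + 508*r + 160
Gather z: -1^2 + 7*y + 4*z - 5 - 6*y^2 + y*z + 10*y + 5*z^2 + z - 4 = -6*y^2 + 17*y + 5*z^2 + z*(y + 5) - 10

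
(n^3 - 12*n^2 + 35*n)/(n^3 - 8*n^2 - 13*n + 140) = n/(n + 4)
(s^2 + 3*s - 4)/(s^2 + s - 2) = (s + 4)/(s + 2)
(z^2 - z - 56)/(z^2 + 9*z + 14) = (z - 8)/(z + 2)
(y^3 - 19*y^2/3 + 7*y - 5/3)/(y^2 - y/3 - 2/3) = (3*y^2 - 16*y + 5)/(3*y + 2)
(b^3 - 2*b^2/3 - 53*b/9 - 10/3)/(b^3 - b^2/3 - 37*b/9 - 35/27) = 3*(3*b^2 - 7*b - 6)/(9*b^2 - 18*b - 7)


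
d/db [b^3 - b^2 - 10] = b*(3*b - 2)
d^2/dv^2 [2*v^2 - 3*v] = 4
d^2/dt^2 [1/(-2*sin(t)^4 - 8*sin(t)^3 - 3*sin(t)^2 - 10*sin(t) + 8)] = 2*(-4*(-12*sin(t)^2 - 6*sin(t) + sin(3*t) - 5)^2*cos(t)^2 - 32*sin(t)^8 - 200*sin(t)^7 - 324*sin(t)^6 - 182*sin(t)^5 - 56*sin(t)^4 + 429*sin(t)^3 + 151*sin(t)^2 - 122*sin(t) - 24)/((sin(t) + 4)^3*(2*sin(t)^3 + 3*sin(t) - 2)^3)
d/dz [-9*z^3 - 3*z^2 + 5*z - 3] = -27*z^2 - 6*z + 5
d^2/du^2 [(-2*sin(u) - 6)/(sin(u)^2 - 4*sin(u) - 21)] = 2*(sin(u)^2 + 7*sin(u) - 2)/(sin(u) - 7)^3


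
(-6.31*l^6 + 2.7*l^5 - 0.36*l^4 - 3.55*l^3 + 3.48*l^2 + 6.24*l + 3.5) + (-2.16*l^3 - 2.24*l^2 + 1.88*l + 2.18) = -6.31*l^6 + 2.7*l^5 - 0.36*l^4 - 5.71*l^3 + 1.24*l^2 + 8.12*l + 5.68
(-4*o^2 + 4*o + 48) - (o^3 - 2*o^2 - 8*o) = -o^3 - 2*o^2 + 12*o + 48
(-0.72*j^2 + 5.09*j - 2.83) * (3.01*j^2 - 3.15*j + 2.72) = -2.1672*j^4 + 17.5889*j^3 - 26.5102*j^2 + 22.7593*j - 7.6976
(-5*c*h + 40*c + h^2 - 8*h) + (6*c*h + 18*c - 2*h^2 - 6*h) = c*h + 58*c - h^2 - 14*h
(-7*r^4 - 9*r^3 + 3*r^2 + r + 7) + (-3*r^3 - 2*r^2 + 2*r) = -7*r^4 - 12*r^3 + r^2 + 3*r + 7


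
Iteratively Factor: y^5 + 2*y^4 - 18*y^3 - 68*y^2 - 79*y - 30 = (y - 5)*(y^4 + 7*y^3 + 17*y^2 + 17*y + 6) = (y - 5)*(y + 1)*(y^3 + 6*y^2 + 11*y + 6) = (y - 5)*(y + 1)*(y + 3)*(y^2 + 3*y + 2) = (y - 5)*(y + 1)^2*(y + 3)*(y + 2)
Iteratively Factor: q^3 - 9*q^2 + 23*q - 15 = (q - 5)*(q^2 - 4*q + 3) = (q - 5)*(q - 3)*(q - 1)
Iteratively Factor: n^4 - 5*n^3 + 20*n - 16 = (n - 2)*(n^3 - 3*n^2 - 6*n + 8) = (n - 2)*(n - 1)*(n^2 - 2*n - 8) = (n - 2)*(n - 1)*(n + 2)*(n - 4)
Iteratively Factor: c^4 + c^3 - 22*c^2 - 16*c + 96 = (c + 3)*(c^3 - 2*c^2 - 16*c + 32) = (c + 3)*(c + 4)*(c^2 - 6*c + 8) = (c - 4)*(c + 3)*(c + 4)*(c - 2)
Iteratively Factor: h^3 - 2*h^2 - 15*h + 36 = (h - 3)*(h^2 + h - 12) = (h - 3)*(h + 4)*(h - 3)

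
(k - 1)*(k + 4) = k^2 + 3*k - 4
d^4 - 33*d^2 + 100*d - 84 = (d - 3)*(d - 2)^2*(d + 7)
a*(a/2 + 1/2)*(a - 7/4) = a^3/2 - 3*a^2/8 - 7*a/8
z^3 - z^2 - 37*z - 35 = (z - 7)*(z + 1)*(z + 5)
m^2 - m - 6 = (m - 3)*(m + 2)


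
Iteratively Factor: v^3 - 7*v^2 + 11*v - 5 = (v - 5)*(v^2 - 2*v + 1) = (v - 5)*(v - 1)*(v - 1)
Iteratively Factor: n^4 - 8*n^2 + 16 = (n + 2)*(n^3 - 2*n^2 - 4*n + 8) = (n - 2)*(n + 2)*(n^2 - 4) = (n - 2)*(n + 2)^2*(n - 2)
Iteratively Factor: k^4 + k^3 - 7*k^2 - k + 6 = (k + 3)*(k^3 - 2*k^2 - k + 2) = (k - 2)*(k + 3)*(k^2 - 1) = (k - 2)*(k - 1)*(k + 3)*(k + 1)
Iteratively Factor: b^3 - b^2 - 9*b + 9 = (b - 1)*(b^2 - 9) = (b - 1)*(b + 3)*(b - 3)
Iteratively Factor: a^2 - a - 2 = (a + 1)*(a - 2)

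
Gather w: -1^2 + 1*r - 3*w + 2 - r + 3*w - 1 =0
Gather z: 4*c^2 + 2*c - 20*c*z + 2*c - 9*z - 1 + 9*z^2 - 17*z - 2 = 4*c^2 + 4*c + 9*z^2 + z*(-20*c - 26) - 3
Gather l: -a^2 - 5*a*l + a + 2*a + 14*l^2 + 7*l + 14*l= -a^2 + 3*a + 14*l^2 + l*(21 - 5*a)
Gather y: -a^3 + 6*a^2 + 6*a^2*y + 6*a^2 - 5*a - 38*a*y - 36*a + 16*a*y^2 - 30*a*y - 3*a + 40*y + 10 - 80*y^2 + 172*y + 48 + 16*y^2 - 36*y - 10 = -a^3 + 12*a^2 - 44*a + y^2*(16*a - 64) + y*(6*a^2 - 68*a + 176) + 48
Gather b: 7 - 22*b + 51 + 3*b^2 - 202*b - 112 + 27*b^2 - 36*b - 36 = 30*b^2 - 260*b - 90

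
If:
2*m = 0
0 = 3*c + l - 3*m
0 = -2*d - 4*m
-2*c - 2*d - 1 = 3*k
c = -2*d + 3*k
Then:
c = -1/3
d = 0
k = -1/9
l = 1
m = 0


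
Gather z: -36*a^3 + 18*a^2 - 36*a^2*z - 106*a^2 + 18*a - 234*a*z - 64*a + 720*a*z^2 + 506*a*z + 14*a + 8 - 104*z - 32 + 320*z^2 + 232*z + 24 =-36*a^3 - 88*a^2 - 32*a + z^2*(720*a + 320) + z*(-36*a^2 + 272*a + 128)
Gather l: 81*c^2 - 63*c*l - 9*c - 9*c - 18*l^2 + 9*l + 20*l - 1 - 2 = 81*c^2 - 18*c - 18*l^2 + l*(29 - 63*c) - 3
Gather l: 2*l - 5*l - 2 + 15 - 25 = -3*l - 12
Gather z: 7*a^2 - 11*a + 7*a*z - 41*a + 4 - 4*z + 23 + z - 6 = 7*a^2 - 52*a + z*(7*a - 3) + 21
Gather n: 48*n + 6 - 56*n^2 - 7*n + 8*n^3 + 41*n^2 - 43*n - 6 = 8*n^3 - 15*n^2 - 2*n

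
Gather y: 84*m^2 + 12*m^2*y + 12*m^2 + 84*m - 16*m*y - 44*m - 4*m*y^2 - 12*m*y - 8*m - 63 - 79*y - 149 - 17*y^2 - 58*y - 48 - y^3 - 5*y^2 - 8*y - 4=96*m^2 + 32*m - y^3 + y^2*(-4*m - 22) + y*(12*m^2 - 28*m - 145) - 264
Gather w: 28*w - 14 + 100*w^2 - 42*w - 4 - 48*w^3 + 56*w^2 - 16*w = -48*w^3 + 156*w^2 - 30*w - 18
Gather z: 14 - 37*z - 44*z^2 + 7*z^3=7*z^3 - 44*z^2 - 37*z + 14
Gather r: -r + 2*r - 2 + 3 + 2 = r + 3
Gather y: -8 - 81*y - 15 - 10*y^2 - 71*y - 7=-10*y^2 - 152*y - 30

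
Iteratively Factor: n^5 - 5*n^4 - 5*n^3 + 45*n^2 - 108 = (n + 2)*(n^4 - 7*n^3 + 9*n^2 + 27*n - 54) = (n - 3)*(n + 2)*(n^3 - 4*n^2 - 3*n + 18) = (n - 3)*(n + 2)^2*(n^2 - 6*n + 9) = (n - 3)^2*(n + 2)^2*(n - 3)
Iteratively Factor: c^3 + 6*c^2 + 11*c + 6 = (c + 3)*(c^2 + 3*c + 2) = (c + 2)*(c + 3)*(c + 1)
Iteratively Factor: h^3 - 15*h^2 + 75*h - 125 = (h - 5)*(h^2 - 10*h + 25) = (h - 5)^2*(h - 5)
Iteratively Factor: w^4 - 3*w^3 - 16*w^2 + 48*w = (w - 4)*(w^3 + w^2 - 12*w) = w*(w - 4)*(w^2 + w - 12) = w*(w - 4)*(w - 3)*(w + 4)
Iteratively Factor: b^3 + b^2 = (b)*(b^2 + b) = b^2*(b + 1)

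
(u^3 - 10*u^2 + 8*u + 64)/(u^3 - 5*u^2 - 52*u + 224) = (u + 2)/(u + 7)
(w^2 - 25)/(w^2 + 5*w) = (w - 5)/w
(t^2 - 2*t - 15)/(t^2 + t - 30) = (t + 3)/(t + 6)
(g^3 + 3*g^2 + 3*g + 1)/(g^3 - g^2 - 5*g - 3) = (g + 1)/(g - 3)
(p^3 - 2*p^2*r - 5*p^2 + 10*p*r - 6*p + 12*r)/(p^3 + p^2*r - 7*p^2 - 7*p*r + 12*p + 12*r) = (p^3 - 2*p^2*r - 5*p^2 + 10*p*r - 6*p + 12*r)/(p^3 + p^2*r - 7*p^2 - 7*p*r + 12*p + 12*r)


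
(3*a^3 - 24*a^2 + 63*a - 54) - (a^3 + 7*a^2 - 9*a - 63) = 2*a^3 - 31*a^2 + 72*a + 9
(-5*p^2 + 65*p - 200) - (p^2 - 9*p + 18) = -6*p^2 + 74*p - 218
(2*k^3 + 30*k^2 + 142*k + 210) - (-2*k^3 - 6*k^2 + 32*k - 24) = 4*k^3 + 36*k^2 + 110*k + 234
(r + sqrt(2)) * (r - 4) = r^2 - 4*r + sqrt(2)*r - 4*sqrt(2)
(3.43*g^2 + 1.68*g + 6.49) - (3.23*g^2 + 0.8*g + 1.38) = 0.2*g^2 + 0.88*g + 5.11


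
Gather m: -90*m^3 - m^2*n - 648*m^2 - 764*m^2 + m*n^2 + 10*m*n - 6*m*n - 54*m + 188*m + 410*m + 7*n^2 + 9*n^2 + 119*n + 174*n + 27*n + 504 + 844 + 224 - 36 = -90*m^3 + m^2*(-n - 1412) + m*(n^2 + 4*n + 544) + 16*n^2 + 320*n + 1536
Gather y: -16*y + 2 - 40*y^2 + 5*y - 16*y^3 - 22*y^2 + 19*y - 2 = -16*y^3 - 62*y^2 + 8*y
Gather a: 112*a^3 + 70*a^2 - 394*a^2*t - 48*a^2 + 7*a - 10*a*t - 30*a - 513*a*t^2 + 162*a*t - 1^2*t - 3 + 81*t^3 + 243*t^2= 112*a^3 + a^2*(22 - 394*t) + a*(-513*t^2 + 152*t - 23) + 81*t^3 + 243*t^2 - t - 3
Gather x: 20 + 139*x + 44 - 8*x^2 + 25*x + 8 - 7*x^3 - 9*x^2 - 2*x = -7*x^3 - 17*x^2 + 162*x + 72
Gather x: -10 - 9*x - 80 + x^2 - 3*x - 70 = x^2 - 12*x - 160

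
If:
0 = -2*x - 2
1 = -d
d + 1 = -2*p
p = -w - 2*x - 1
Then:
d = -1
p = 0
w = 1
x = -1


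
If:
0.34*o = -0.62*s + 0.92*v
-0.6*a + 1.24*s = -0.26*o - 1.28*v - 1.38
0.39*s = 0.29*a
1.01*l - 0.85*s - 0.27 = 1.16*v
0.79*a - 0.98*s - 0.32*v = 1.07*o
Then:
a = -1.53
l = -1.52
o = 0.13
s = -1.14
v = -0.72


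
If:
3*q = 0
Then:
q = 0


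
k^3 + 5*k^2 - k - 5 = (k - 1)*(k + 1)*(k + 5)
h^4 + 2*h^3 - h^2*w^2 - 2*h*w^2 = h*(h + 2)*(h - w)*(h + w)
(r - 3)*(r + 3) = r^2 - 9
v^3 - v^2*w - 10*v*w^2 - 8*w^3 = (v - 4*w)*(v + w)*(v + 2*w)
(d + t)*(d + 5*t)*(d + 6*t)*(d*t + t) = d^4*t + 12*d^3*t^2 + d^3*t + 41*d^2*t^3 + 12*d^2*t^2 + 30*d*t^4 + 41*d*t^3 + 30*t^4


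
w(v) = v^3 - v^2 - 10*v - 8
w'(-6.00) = 110.00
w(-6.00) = -200.00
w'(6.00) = 86.00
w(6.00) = 112.00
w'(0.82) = -9.62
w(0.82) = -16.32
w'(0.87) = -9.47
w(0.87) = -16.80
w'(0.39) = -10.32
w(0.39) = -11.99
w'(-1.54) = 0.19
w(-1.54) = 1.38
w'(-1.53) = 0.08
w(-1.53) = 1.38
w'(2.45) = 3.11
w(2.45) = -23.80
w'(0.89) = -9.40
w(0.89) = -16.99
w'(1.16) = -8.28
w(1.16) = -19.38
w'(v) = 3*v^2 - 2*v - 10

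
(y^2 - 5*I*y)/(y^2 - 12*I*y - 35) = y/(y - 7*I)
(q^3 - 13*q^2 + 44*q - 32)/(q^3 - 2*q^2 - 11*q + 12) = (q - 8)/(q + 3)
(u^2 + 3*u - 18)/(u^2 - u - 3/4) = 4*(-u^2 - 3*u + 18)/(-4*u^2 + 4*u + 3)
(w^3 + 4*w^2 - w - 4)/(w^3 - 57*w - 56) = (w^2 + 3*w - 4)/(w^2 - w - 56)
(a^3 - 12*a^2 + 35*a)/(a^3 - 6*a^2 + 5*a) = (a - 7)/(a - 1)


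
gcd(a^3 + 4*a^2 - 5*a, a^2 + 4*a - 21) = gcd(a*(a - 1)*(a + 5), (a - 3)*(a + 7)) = 1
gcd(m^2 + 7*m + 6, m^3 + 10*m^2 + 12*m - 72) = m + 6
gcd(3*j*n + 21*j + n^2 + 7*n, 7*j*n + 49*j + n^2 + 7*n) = n + 7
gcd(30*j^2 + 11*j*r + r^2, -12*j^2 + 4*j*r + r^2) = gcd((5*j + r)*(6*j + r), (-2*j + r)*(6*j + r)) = 6*j + r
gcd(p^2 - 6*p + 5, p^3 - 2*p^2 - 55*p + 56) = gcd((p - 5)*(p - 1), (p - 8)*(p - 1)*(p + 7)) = p - 1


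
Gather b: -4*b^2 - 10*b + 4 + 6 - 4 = -4*b^2 - 10*b + 6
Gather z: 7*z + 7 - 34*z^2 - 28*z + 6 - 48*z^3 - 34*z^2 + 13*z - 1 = -48*z^3 - 68*z^2 - 8*z + 12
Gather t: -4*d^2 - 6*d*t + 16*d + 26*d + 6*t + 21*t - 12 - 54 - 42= -4*d^2 + 42*d + t*(27 - 6*d) - 108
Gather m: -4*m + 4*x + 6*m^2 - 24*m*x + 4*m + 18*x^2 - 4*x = 6*m^2 - 24*m*x + 18*x^2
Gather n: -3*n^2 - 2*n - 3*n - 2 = -3*n^2 - 5*n - 2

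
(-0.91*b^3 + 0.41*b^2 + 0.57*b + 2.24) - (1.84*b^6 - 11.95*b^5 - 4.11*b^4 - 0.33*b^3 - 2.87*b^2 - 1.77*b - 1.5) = -1.84*b^6 + 11.95*b^5 + 4.11*b^4 - 0.58*b^3 + 3.28*b^2 + 2.34*b + 3.74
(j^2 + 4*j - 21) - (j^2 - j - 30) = 5*j + 9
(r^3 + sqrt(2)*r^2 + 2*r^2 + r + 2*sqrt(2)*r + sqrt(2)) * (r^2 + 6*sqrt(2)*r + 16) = r^5 + 2*r^4 + 7*sqrt(2)*r^4 + 14*sqrt(2)*r^3 + 29*r^3 + 23*sqrt(2)*r^2 + 56*r^2 + 28*r + 32*sqrt(2)*r + 16*sqrt(2)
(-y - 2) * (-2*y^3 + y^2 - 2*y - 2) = 2*y^4 + 3*y^3 + 6*y + 4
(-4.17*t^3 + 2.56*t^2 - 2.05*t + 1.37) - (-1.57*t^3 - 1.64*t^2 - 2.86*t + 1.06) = -2.6*t^3 + 4.2*t^2 + 0.81*t + 0.31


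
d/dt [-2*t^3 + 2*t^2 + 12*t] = -6*t^2 + 4*t + 12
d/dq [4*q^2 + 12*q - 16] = 8*q + 12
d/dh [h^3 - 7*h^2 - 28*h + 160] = 3*h^2 - 14*h - 28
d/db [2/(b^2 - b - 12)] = 2*(1 - 2*b)/(-b^2 + b + 12)^2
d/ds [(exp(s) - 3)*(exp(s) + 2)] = (2*exp(s) - 1)*exp(s)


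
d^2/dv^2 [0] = 0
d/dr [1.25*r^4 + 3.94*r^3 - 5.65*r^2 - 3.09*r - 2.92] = 5.0*r^3 + 11.82*r^2 - 11.3*r - 3.09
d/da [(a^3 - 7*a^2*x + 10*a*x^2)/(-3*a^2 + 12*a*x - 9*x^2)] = (-a^4 + 8*a^3*x - 27*a^2*x^2 + 42*a*x^3 - 30*x^4)/(3*(a^4 - 8*a^3*x + 22*a^2*x^2 - 24*a*x^3 + 9*x^4))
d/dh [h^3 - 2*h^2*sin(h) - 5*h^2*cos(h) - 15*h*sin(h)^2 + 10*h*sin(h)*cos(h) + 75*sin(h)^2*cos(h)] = 5*h^2*sin(h) - 2*h^2*cos(h) + 3*h^2 - 4*h*sin(h) - 15*h*sin(2*h) - 10*h*cos(h) + 10*h*cos(2*h) - 75*sin(h)/4 + 5*sin(2*h) + 225*sin(3*h)/4 + 15*cos(2*h)/2 - 15/2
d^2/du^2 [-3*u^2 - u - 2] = -6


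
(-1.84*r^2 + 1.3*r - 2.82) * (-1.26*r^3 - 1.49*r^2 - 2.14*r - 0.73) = 2.3184*r^5 + 1.1036*r^4 + 5.5538*r^3 + 2.763*r^2 + 5.0858*r + 2.0586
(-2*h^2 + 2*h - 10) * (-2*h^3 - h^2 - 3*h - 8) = 4*h^5 - 2*h^4 + 24*h^3 + 20*h^2 + 14*h + 80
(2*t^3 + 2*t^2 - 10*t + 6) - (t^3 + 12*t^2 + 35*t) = t^3 - 10*t^2 - 45*t + 6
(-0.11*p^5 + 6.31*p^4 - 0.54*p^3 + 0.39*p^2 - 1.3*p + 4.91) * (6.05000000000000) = -0.6655*p^5 + 38.1755*p^4 - 3.267*p^3 + 2.3595*p^2 - 7.865*p + 29.7055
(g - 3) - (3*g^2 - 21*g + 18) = -3*g^2 + 22*g - 21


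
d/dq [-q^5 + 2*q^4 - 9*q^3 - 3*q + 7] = -5*q^4 + 8*q^3 - 27*q^2 - 3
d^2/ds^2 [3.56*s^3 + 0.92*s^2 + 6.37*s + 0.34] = 21.36*s + 1.84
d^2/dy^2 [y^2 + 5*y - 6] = 2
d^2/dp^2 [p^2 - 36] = 2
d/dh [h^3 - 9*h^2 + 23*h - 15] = 3*h^2 - 18*h + 23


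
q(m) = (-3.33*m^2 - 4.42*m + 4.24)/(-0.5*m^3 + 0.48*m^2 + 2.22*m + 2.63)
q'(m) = (-6.66*m - 4.42)/(-0.5*m^3 + 0.48*m^2 + 2.22*m + 2.63) + (-3.33*m^2 - 4.42*m + 4.24)*(1.5*m^2 - 0.96*m - 2.22)/(-0.5*m^3 + 0.48*m^2 + 2.22*m + 2.63)^2 = (-1.665*m^4 - 4.42*m^3 + 1.089*m^2 - 21.5862*m - 21.0374)/(0.25*m^6 - 0.48*m^5 - 1.9896*m^4 - 0.4988*m^3 + 7.4532*m^2 + 11.6772*m + 6.9169)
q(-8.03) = -0.64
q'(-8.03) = -0.06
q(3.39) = 12.87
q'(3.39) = -32.69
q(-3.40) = -0.95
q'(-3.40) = 0.04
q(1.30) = -1.36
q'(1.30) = -2.26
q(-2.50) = -0.70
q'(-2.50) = 0.70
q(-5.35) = -0.83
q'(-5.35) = -0.09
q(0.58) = 0.14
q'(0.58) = -2.16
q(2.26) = -5.26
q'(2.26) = -8.48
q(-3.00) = -0.90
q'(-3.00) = 0.20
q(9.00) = 1.01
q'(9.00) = -0.16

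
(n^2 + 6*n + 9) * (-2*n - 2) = -2*n^3 - 14*n^2 - 30*n - 18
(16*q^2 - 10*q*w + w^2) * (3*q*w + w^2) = 48*q^3*w - 14*q^2*w^2 - 7*q*w^3 + w^4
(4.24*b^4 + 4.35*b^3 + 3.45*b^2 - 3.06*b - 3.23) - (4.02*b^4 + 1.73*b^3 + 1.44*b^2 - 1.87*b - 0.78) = 0.220000000000001*b^4 + 2.62*b^3 + 2.01*b^2 - 1.19*b - 2.45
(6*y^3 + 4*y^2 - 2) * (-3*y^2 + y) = -18*y^5 - 6*y^4 + 4*y^3 + 6*y^2 - 2*y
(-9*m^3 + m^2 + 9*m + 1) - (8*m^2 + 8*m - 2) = -9*m^3 - 7*m^2 + m + 3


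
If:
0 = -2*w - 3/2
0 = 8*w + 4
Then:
No Solution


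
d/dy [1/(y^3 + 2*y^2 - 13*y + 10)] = (-3*y^2 - 4*y + 13)/(y^3 + 2*y^2 - 13*y + 10)^2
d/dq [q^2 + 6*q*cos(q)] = -6*q*sin(q) + 2*q + 6*cos(q)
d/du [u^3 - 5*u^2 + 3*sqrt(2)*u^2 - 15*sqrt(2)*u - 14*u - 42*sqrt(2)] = 3*u^2 - 10*u + 6*sqrt(2)*u - 15*sqrt(2) - 14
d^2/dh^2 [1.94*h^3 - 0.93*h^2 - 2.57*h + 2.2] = 11.64*h - 1.86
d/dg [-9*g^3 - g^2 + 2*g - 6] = -27*g^2 - 2*g + 2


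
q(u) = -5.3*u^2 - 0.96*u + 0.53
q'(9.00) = -96.36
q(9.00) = -437.41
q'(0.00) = -0.96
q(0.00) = 0.53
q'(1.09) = -12.51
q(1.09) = -6.81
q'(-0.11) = 0.21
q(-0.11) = 0.57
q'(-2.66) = 27.24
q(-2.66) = -34.42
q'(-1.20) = 11.76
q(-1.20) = -5.95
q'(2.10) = -23.22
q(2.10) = -24.86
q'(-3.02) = 31.05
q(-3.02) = -44.91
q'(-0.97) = 9.32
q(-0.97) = -3.53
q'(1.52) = -17.07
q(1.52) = -13.17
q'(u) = -10.6*u - 0.96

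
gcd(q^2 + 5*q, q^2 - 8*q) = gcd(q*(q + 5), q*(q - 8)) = q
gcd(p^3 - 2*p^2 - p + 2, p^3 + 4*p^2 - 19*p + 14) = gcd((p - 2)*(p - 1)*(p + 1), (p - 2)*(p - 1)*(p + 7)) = p^2 - 3*p + 2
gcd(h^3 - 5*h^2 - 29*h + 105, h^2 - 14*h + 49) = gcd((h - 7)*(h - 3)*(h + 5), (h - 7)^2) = h - 7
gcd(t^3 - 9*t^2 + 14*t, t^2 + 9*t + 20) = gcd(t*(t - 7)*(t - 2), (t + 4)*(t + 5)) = 1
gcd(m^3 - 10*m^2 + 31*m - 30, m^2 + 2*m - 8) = m - 2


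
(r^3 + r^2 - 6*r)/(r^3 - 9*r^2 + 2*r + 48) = r*(r^2 + r - 6)/(r^3 - 9*r^2 + 2*r + 48)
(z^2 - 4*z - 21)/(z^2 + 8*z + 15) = (z - 7)/(z + 5)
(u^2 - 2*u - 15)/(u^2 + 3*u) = (u - 5)/u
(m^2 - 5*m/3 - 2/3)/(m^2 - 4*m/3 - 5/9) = 3*(m - 2)/(3*m - 5)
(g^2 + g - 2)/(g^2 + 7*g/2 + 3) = 2*(g - 1)/(2*g + 3)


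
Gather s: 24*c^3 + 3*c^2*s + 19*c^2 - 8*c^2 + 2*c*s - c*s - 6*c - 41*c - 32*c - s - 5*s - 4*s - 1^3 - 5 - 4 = 24*c^3 + 11*c^2 - 79*c + s*(3*c^2 + c - 10) - 10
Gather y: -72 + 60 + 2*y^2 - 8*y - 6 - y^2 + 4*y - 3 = y^2 - 4*y - 21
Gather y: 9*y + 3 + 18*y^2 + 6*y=18*y^2 + 15*y + 3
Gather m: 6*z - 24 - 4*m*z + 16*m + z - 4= m*(16 - 4*z) + 7*z - 28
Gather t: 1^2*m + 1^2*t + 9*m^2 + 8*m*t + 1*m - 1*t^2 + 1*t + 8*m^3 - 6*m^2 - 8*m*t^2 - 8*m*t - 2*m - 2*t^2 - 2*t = 8*m^3 + 3*m^2 + t^2*(-8*m - 3)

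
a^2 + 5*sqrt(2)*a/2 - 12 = (a - 3*sqrt(2)/2)*(a + 4*sqrt(2))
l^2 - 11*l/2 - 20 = (l - 8)*(l + 5/2)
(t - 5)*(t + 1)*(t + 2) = t^3 - 2*t^2 - 13*t - 10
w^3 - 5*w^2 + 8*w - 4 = (w - 2)^2*(w - 1)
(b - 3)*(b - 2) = b^2 - 5*b + 6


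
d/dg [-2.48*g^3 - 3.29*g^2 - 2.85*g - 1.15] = -7.44*g^2 - 6.58*g - 2.85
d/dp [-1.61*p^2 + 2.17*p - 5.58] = 2.17 - 3.22*p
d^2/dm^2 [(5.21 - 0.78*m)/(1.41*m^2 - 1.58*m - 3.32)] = ((0.78*m - 5.21)*(2.82*m - 1.58)*(5.64*m - 3.16) + (6.5988*m - 17.157)*(-1.41*m^2 + 1.58*m + 3.32))/(-1.41*m^2 + 1.58*m + 3.32)^3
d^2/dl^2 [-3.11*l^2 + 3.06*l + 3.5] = -6.22000000000000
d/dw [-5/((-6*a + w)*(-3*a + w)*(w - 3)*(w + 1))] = 5*((3*a - w)*(6*a - w)*(w - 3) + (3*a - w)*(6*a - w)*(w + 1) - (3*a - w)*(w - 3)*(w + 1) - (6*a - w)*(w - 3)*(w + 1))/((3*a - w)^2*(6*a - w)^2*(w - 3)^2*(w + 1)^2)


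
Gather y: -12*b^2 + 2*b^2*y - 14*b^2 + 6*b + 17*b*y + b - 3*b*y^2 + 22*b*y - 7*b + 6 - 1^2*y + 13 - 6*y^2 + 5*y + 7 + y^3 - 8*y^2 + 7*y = -26*b^2 + y^3 + y^2*(-3*b - 14) + y*(2*b^2 + 39*b + 11) + 26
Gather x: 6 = 6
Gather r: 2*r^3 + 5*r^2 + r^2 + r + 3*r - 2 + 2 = 2*r^3 + 6*r^2 + 4*r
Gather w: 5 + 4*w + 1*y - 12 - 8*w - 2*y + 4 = -4*w - y - 3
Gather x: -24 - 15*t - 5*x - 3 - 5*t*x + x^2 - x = -15*t + x^2 + x*(-5*t - 6) - 27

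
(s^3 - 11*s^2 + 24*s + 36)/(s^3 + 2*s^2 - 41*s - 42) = (s - 6)/(s + 7)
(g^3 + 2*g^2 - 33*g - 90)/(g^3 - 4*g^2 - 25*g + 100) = (g^2 - 3*g - 18)/(g^2 - 9*g + 20)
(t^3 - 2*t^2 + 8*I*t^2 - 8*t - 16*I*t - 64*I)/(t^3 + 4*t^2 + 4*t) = (t^2 + 4*t*(-1 + 2*I) - 32*I)/(t*(t + 2))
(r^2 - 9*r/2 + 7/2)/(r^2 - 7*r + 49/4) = 2*(r - 1)/(2*r - 7)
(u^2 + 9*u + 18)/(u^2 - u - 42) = (u + 3)/(u - 7)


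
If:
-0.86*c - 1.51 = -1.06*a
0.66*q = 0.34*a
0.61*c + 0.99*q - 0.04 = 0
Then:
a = 0.88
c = -0.67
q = 0.45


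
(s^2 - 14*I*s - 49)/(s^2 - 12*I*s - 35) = (s - 7*I)/(s - 5*I)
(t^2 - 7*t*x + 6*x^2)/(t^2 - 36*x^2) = (t - x)/(t + 6*x)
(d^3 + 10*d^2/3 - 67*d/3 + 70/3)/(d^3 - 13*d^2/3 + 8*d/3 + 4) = (3*d^2 + 16*d - 35)/(3*d^2 - 7*d - 6)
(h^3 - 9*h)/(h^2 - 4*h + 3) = h*(h + 3)/(h - 1)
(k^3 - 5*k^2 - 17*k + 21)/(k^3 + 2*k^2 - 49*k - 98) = (k^2 + 2*k - 3)/(k^2 + 9*k + 14)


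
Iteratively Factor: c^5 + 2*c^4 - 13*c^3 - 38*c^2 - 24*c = (c + 3)*(c^4 - c^3 - 10*c^2 - 8*c) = (c - 4)*(c + 3)*(c^3 + 3*c^2 + 2*c) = c*(c - 4)*(c + 3)*(c^2 + 3*c + 2) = c*(c - 4)*(c + 2)*(c + 3)*(c + 1)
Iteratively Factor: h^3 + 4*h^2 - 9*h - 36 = (h + 4)*(h^2 - 9) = (h + 3)*(h + 4)*(h - 3)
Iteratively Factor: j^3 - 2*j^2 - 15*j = (j)*(j^2 - 2*j - 15) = j*(j + 3)*(j - 5)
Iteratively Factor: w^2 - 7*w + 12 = (w - 3)*(w - 4)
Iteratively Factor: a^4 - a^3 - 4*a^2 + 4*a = (a - 2)*(a^3 + a^2 - 2*a) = a*(a - 2)*(a^2 + a - 2) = a*(a - 2)*(a - 1)*(a + 2)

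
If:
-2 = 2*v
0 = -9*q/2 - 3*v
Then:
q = 2/3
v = -1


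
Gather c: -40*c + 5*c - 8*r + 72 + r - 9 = -35*c - 7*r + 63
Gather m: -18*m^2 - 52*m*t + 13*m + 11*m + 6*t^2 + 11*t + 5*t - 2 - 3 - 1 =-18*m^2 + m*(24 - 52*t) + 6*t^2 + 16*t - 6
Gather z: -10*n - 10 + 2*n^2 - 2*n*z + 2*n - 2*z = 2*n^2 - 8*n + z*(-2*n - 2) - 10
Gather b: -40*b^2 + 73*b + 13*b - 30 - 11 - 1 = -40*b^2 + 86*b - 42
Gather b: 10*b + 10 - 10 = 10*b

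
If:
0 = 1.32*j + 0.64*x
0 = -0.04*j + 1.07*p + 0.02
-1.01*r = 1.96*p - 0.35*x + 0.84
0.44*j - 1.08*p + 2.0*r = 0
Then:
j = -1.34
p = -0.07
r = 0.26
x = 2.76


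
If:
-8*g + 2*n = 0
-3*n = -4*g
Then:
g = 0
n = 0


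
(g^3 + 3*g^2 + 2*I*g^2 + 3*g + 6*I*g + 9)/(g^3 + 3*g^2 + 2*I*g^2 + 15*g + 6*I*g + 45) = (g^2 + 2*I*g + 3)/(g^2 + 2*I*g + 15)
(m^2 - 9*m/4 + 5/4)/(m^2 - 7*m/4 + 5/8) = 2*(m - 1)/(2*m - 1)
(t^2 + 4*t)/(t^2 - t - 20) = t/(t - 5)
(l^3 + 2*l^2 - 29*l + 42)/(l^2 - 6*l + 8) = (l^2 + 4*l - 21)/(l - 4)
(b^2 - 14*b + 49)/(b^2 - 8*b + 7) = (b - 7)/(b - 1)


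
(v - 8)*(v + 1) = v^2 - 7*v - 8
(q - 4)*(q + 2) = q^2 - 2*q - 8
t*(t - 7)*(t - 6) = t^3 - 13*t^2 + 42*t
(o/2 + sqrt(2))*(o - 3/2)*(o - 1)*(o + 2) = o^4/2 - o^3/4 + sqrt(2)*o^3 - 7*o^2/4 - sqrt(2)*o^2/2 - 7*sqrt(2)*o/2 + 3*o/2 + 3*sqrt(2)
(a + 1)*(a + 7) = a^2 + 8*a + 7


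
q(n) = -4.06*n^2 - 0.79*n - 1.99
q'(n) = -8.12*n - 0.79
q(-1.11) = -6.12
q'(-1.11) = 8.22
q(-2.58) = -26.98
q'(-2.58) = 20.16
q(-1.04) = -5.56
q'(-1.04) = 7.65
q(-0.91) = -4.63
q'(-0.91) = 6.60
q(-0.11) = -1.95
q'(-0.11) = 0.10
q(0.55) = -3.65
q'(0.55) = -5.26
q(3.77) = -62.67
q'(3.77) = -31.40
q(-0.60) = -2.98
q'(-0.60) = 4.08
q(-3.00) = -36.16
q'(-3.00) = 23.57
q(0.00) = -1.99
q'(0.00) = -0.79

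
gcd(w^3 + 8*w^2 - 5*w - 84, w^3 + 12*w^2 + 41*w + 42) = w + 7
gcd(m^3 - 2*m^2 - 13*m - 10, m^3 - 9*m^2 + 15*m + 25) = m^2 - 4*m - 5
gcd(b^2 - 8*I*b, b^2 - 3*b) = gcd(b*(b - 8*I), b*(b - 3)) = b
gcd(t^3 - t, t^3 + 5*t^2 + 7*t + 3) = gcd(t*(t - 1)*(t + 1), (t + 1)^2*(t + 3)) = t + 1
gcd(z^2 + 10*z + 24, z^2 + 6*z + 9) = 1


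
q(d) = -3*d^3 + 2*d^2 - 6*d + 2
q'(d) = -9*d^2 + 4*d - 6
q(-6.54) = 965.96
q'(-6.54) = -417.10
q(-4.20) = 284.74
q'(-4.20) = -181.56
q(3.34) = -107.51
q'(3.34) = -93.04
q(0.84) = -3.41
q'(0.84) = -8.99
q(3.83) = -160.19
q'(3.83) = -122.70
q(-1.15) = 16.11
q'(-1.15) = -22.50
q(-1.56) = 27.62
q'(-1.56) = -34.14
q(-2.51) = 77.10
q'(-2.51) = -72.74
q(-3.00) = 119.00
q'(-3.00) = -99.00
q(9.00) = -2077.00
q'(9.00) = -699.00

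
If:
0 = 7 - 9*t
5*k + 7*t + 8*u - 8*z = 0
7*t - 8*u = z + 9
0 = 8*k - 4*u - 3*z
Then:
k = -29/153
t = 7/9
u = -70/153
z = 16/153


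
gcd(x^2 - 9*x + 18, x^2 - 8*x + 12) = x - 6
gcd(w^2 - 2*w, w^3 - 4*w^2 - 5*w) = w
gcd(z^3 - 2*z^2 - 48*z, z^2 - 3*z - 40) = z - 8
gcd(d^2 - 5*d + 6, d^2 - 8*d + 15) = d - 3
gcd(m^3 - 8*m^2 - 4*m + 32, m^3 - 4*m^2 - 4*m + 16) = m^2 - 4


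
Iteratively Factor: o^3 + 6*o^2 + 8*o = (o)*(o^2 + 6*o + 8) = o*(o + 4)*(o + 2)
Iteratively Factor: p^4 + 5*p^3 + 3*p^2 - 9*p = (p + 3)*(p^3 + 2*p^2 - 3*p) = (p - 1)*(p + 3)*(p^2 + 3*p) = p*(p - 1)*(p + 3)*(p + 3)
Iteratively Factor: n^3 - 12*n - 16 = (n + 2)*(n^2 - 2*n - 8) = (n + 2)^2*(n - 4)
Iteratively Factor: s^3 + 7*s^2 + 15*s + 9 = (s + 3)*(s^2 + 4*s + 3) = (s + 1)*(s + 3)*(s + 3)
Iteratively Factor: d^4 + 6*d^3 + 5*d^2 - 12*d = (d + 4)*(d^3 + 2*d^2 - 3*d) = (d - 1)*(d + 4)*(d^2 + 3*d) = d*(d - 1)*(d + 4)*(d + 3)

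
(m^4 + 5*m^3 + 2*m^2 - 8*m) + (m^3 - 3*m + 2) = m^4 + 6*m^3 + 2*m^2 - 11*m + 2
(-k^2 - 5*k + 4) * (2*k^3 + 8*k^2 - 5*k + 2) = -2*k^5 - 18*k^4 - 27*k^3 + 55*k^2 - 30*k + 8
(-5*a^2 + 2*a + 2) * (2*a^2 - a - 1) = -10*a^4 + 9*a^3 + 7*a^2 - 4*a - 2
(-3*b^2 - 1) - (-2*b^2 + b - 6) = -b^2 - b + 5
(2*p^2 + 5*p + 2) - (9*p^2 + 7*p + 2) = -7*p^2 - 2*p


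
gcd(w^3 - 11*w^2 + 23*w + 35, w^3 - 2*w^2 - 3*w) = w + 1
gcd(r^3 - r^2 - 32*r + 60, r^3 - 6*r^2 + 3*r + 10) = r^2 - 7*r + 10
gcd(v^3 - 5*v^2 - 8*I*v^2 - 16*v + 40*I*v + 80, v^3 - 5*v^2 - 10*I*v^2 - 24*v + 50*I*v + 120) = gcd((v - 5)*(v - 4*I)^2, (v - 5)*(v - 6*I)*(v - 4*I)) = v^2 + v*(-5 - 4*I) + 20*I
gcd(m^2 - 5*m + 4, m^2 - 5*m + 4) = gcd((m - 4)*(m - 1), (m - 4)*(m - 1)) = m^2 - 5*m + 4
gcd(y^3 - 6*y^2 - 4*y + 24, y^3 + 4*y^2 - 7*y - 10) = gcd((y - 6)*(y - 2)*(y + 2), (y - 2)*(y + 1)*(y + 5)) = y - 2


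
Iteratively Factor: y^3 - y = (y - 1)*(y^2 + y) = (y - 1)*(y + 1)*(y)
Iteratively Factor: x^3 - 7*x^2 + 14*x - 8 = (x - 1)*(x^2 - 6*x + 8) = (x - 2)*(x - 1)*(x - 4)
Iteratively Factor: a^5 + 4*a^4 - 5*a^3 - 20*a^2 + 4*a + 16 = (a + 1)*(a^4 + 3*a^3 - 8*a^2 - 12*a + 16) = (a - 2)*(a + 1)*(a^3 + 5*a^2 + 2*a - 8) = (a - 2)*(a + 1)*(a + 4)*(a^2 + a - 2) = (a - 2)*(a + 1)*(a + 2)*(a + 4)*(a - 1)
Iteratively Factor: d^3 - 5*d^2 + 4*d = (d)*(d^2 - 5*d + 4) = d*(d - 4)*(d - 1)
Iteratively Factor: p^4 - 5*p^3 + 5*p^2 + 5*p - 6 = (p - 2)*(p^3 - 3*p^2 - p + 3) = (p - 3)*(p - 2)*(p^2 - 1) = (p - 3)*(p - 2)*(p + 1)*(p - 1)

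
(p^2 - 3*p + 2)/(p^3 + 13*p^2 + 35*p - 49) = (p - 2)/(p^2 + 14*p + 49)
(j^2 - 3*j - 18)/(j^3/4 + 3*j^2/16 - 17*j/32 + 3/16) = 32*(j^2 - 3*j - 18)/(8*j^3 + 6*j^2 - 17*j + 6)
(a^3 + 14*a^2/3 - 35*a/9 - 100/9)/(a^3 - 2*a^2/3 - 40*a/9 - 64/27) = 3*(3*a^2 + 10*a - 25)/(9*a^2 - 18*a - 16)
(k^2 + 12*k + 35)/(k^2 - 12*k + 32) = (k^2 + 12*k + 35)/(k^2 - 12*k + 32)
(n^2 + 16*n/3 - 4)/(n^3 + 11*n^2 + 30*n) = (n - 2/3)/(n*(n + 5))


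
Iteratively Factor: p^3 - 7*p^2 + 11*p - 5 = (p - 5)*(p^2 - 2*p + 1) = (p - 5)*(p - 1)*(p - 1)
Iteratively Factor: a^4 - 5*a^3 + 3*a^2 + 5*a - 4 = (a - 1)*(a^3 - 4*a^2 - a + 4) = (a - 1)*(a + 1)*(a^2 - 5*a + 4) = (a - 4)*(a - 1)*(a + 1)*(a - 1)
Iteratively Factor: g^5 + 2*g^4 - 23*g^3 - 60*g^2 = (g + 3)*(g^4 - g^3 - 20*g^2) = (g - 5)*(g + 3)*(g^3 + 4*g^2) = g*(g - 5)*(g + 3)*(g^2 + 4*g) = g^2*(g - 5)*(g + 3)*(g + 4)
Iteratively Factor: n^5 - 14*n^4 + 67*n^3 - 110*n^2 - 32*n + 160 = (n - 4)*(n^4 - 10*n^3 + 27*n^2 - 2*n - 40) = (n - 5)*(n - 4)*(n^3 - 5*n^2 + 2*n + 8) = (n - 5)*(n - 4)*(n - 2)*(n^2 - 3*n - 4) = (n - 5)*(n - 4)^2*(n - 2)*(n + 1)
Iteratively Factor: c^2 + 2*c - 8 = (c + 4)*(c - 2)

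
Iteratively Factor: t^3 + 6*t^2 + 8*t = (t + 2)*(t^2 + 4*t) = (t + 2)*(t + 4)*(t)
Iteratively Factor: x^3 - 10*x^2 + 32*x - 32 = (x - 4)*(x^2 - 6*x + 8) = (x - 4)*(x - 2)*(x - 4)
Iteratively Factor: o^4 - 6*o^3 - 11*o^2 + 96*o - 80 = (o - 1)*(o^3 - 5*o^2 - 16*o + 80) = (o - 1)*(o + 4)*(o^2 - 9*o + 20) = (o - 4)*(o - 1)*(o + 4)*(o - 5)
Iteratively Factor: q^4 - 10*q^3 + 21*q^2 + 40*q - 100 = (q - 5)*(q^3 - 5*q^2 - 4*q + 20) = (q - 5)*(q + 2)*(q^2 - 7*q + 10) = (q - 5)*(q - 2)*(q + 2)*(q - 5)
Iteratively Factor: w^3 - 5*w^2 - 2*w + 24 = (w - 3)*(w^2 - 2*w - 8) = (w - 4)*(w - 3)*(w + 2)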